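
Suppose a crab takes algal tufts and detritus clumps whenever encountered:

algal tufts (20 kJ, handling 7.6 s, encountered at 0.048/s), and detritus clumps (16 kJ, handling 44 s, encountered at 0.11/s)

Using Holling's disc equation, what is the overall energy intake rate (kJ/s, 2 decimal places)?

R = (0.048×20 + 0.11×16) / (1 + 0.048×7.6 + 0.11×44) = 2.72/6.205 = 0.4384 kJ/s.

0.44 kJ/s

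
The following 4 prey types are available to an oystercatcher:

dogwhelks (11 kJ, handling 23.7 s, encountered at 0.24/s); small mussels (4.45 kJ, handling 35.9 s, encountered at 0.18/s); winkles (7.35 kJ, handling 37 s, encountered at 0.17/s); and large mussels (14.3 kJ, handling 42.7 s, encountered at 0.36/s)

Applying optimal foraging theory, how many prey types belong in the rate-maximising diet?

Profitabilities (E/h, kJ/s): dogwhelks 0.464, large mussels 0.335, winkles 0.199, small mussels 0.124. Add prey in this order while the next type's profitability exceeds the intake rate on those already taken.
Rate on top 1: 0.3947. large mussels: 0.335 < 0.3947 → exclude; stop.
Optimal diet: dogwhelks — 1 of 4 types.

1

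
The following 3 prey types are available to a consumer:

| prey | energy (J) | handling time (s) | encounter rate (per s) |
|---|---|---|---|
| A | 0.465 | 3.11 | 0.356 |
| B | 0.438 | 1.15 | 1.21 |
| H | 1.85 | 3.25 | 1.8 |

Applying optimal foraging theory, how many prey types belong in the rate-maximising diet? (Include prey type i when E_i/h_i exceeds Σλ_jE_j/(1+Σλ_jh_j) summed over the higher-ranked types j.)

1

Rank by E/h (J/s): H 0.569, B 0.381, A 0.15. Include each in turn until the next type's E/h falls below the running intake rate.
Rate on top 1: 0.4861. B: 0.381 < 0.4861 → exclude; stop.
Optimal diet: H — 1 of 3 types.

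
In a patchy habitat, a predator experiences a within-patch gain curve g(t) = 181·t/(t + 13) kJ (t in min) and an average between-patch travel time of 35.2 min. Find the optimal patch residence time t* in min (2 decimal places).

21.39 min

Optimal t* satisfies g'(t*) = g(t*)/(T + t*).
g'(t) = 181·13/(t + 13)². Setting 181·13/(t+13)² = 181t/[(t+13)(35.2+t)] gives 13(35.2+t) = t(t+13), so t² = 13×35.2 = 457.6.
t* = √457.6 = 21.39 min.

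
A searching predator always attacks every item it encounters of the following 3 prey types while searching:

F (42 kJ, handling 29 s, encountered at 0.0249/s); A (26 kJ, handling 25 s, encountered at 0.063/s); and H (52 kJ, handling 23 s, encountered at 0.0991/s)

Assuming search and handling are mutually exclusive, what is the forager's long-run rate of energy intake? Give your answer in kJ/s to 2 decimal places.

1.41 kJ/s

Energy encountered per unit search time: 0.0249×42 + 0.063×26 + 0.0991×52 = 7.837 kJ/s.
Handling time per unit search time: 0.0249×29 + 0.063×25 + 0.0991×23 = 4.576.
Rate = 7.837/(1 + 4.576) = 1.405 kJ/s.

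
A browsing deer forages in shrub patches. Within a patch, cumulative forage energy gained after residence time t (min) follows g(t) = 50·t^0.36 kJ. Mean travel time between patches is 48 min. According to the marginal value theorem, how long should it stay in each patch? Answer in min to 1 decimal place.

Maximise g(t)/(T+t): set derivative to zero → g'(t)(T+t) = g(t).
g'(t) = 0.36·50·t^-0.64. Setting 0.36·50·t^-0.64 = 50·t^0.36/(48+t) gives 0.36(48+t) = t, so 0.64·t = 0.36×48.
t* = 0.36×48/0.64 = 27 min.

27.0 min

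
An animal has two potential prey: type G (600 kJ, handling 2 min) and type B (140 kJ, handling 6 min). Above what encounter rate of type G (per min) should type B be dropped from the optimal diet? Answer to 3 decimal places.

The zero-one rule: include type B iff E₂/h₂ > λE₁/(1+λh₁). Equality gives the switch point.
λE₁h₂ = E₂ + λE₂h₁ ⇒ λ = E₂/(E₁h₂ − E₂h₁) = 140/(3600 − 280) = 0.04217 per min.

0.042 per min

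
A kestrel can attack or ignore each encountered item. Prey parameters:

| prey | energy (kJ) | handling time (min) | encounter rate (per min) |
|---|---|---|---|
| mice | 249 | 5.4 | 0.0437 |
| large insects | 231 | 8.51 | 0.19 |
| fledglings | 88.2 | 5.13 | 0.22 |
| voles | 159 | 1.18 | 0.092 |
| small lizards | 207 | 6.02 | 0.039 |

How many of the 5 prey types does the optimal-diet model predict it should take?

Rank by E/h (kJ/min): voles 135, mice 46.1, small lizards 34.4, large insects 27.1, fledglings 17.2. Include each in turn until the next type's E/h falls below the running intake rate.
Rate on top 1: 13.2. mice: 46.1 > 13.2 → include.
Rate on top 2: 18.97. small lizards: 34.4 > 18.97 → include.
Rate on top 3: 21.26. large insects: 27.1 > 21.26 → include.
Rate on top 4: 24.24. fledglings: 17.2 < 24.24 → exclude; stop.
Optimal diet: voles, mice, small lizards, large insects — 4 of 5 types.

4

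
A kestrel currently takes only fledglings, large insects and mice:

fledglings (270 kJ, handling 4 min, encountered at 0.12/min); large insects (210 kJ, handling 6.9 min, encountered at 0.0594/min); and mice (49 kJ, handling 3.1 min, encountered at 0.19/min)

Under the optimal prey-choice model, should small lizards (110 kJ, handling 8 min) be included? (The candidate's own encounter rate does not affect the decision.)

Intake rate on the current diet: R = (0.12×270 + 0.0594×210 + 0.19×49) / (1 + 0.12×4 + 0.0594×6.9 + 0.19×3.1) = 54.18/2.479 = 21.86 kJ/min.
Profitability of small lizards: 110/8 = 13.75 kJ/min.
Since 13.75 < R, time spent handling small lizards is better spent searching.

No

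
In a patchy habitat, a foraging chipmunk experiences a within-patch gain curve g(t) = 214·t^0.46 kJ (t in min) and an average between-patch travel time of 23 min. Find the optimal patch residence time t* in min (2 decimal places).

Optimal t* satisfies g'(t*) = g(t*)/(T + t*).
g'(t) = 0.46·214·t^-0.54. Setting 0.46·214·t^-0.54 = 214·t^0.46/(23+t) gives 0.46(23+t) = t, so 0.54·t = 0.46×23.
t* = 0.46×23/0.54 = 19.59 min.

19.59 min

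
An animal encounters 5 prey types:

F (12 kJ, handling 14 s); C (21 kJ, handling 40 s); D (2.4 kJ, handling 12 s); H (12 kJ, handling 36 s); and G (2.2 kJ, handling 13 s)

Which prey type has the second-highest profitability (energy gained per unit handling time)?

C

Profitability E/h (kJ/s): F = 12/14 = 0.857, C = 21/40 = 0.525, D = 2.4/12 = 0.2, H = 12/36 = 0.333, G = 2.2/13 = 0.169.
Ranked: F > C > H > D > G.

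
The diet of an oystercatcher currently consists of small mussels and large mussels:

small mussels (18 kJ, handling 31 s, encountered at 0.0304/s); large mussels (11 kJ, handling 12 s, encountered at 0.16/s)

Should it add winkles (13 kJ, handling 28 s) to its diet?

No

Intake rate on the current diet: R = (0.0304×18 + 0.16×11) / (1 + 0.0304×31 + 0.16×12) = 2.307/3.862 = 0.5973 kJ/s.
Profitability of winkles: 13/28 = 0.4643 kJ/s.
0.4643 < 0.5973, so adding winkles would lower the average — exclude it.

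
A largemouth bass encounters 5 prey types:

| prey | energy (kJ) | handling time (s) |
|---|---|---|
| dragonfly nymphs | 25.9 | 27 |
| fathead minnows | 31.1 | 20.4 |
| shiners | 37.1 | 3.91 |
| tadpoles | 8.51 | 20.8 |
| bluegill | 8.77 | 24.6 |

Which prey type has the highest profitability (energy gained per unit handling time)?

shiners

Profitability E/h (kJ/s): dragonfly nymphs = 25.9/27 = 0.959, fathead minnows = 31.1/20.4 = 1.52, shiners = 37.1/3.91 = 9.49, tadpoles = 8.51/20.8 = 0.409, bluegill = 8.77/24.6 = 0.357.
Ranked: shiners > fathead minnows > dragonfly nymphs > tadpoles > bluegill.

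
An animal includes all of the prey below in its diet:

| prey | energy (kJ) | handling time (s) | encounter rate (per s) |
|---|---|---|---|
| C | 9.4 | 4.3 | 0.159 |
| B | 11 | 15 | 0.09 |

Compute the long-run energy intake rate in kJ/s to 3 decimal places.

0.819 kJ/s

Energy encountered per unit search time: 0.159×9.4 + 0.09×11 = 2.485 kJ/s.
Handling time per unit search time: 0.159×4.3 + 0.09×15 = 2.034.
Rate = 2.485/(1 + 2.034) = 0.819 kJ/s.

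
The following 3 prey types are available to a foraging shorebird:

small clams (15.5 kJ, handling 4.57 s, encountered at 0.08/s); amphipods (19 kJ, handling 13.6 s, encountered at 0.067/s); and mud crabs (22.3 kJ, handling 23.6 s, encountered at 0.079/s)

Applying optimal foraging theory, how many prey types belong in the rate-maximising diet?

2

E/h in descending order: small clams 3.39, amphipods 1.4, mud crabs 0.945 kJ/s. The optimal diet is the largest prefix of this list for which every included type satisfies E_i/h_i > R on the types above it.
Rate on top 1: 0.908. amphipods: 1.4 > 0.908 → include.
Rate on top 2: 1.104. mud crabs: 0.945 < 1.104 → exclude; stop.
Optimal diet: small clams, amphipods — 2 of 3 types.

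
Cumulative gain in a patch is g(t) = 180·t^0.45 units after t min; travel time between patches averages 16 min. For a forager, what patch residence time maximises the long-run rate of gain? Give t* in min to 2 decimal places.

Optimal t* satisfies g'(t*) = g(t*)/(T + t*).
g'(t) = 0.45·180·t^-0.55. Setting 0.45·180·t^-0.55 = 180·t^0.45/(16+t) gives 0.45(16+t) = t, so 0.55·t = 0.45×16.
t* = 0.45×16/0.55 = 13.09 min.

13.09 min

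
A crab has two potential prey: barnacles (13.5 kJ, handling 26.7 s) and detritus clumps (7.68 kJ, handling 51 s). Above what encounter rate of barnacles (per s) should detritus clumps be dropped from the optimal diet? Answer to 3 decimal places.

The zero-one rule: include detritus clumps iff E₂/h₂ > λE₁/(1+λh₁). Equality gives the switch point.
λE₁h₂ = E₂ + λE₂h₁ ⇒ λ = E₂/(E₁h₂ − E₂h₁) = 7.68/(688.5 − 205.1) = 0.01589 per s.

0.016 per s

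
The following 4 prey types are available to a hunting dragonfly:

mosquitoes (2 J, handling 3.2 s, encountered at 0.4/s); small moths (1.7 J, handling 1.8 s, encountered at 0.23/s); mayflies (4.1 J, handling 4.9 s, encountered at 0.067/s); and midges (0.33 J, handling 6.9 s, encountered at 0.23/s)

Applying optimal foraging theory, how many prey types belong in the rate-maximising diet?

3

Profitabilities (E/h, J/s): small moths 0.944, mayflies 0.837, mosquitoes 0.625, midges 0.0478. Add prey in this order while the next type's profitability exceeds the intake rate on those already taken.
Rate on top 1: 0.2765. mayflies: 0.837 > 0.2765 → include.
Rate on top 2: 0.3821. mosquitoes: 0.625 > 0.3821 → include.
Rate on top 3: 0.485. midges: 0.0478 < 0.485 → exclude; stop.
Optimal diet: small moths, mayflies, mosquitoes — 3 of 4 types.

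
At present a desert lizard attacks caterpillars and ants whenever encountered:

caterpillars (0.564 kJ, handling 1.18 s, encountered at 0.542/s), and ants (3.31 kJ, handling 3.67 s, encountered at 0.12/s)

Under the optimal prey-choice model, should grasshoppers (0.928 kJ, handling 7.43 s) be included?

Current rate: (0.542×0.564 + 0.12×3.31)/(1 + 0.542×1.18 + 0.12×3.67) = 0.3379 kJ/s.
Profitability of grasshoppers: 0.928/7.43 = 0.1249 kJ/s.
Since 0.1249 < R, time spent handling grasshoppers is better spent searching.

No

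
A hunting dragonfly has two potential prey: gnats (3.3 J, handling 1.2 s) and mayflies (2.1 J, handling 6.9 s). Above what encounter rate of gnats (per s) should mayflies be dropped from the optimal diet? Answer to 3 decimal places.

0.104 per s

Drop mayflies once their profitability E₂/h₂ falls below the rate achievable on gnats alone: E₂/h₂ = λE₁/(1 + λh₁).
Solve for λ: λE₁h₂ = E₂(1 + λh₁) → λ(E₁h₂ − E₂h₁) = E₂ → λ = E₂/(E₁h₂ − E₂h₁).
λ = 2.1/(3.3×6.9 − 2.1×1.2) = 2.1/20.25 = 0.1037 per s.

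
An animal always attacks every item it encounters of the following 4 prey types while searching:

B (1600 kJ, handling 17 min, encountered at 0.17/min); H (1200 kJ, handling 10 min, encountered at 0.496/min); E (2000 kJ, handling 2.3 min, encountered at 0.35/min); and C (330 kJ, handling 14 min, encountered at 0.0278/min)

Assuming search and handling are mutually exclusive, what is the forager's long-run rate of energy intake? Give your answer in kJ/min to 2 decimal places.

R = (0.17×1600 + 0.496×1200 + 0.35×2000 + 0.0278×330) / (1 + 0.17×17 + 0.496×10 + 0.35×2.3 + 0.0278×14) = 1576/10.04 = 156.9 kJ/min.

156.94 kJ/min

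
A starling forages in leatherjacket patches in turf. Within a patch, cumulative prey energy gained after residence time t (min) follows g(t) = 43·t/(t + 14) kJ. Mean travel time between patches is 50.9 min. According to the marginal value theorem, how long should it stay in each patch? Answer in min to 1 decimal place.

Maximise g(t)/(T+t): set derivative to zero → g'(t)(T+t) = g(t).
g'(t) = 43·14/(t + 14)². Setting 43·14/(t+14)² = 43t/[(t+14)(50.9+t)] gives 14(50.9+t) = t(t+14), so t² = 14×50.9 = 712.6.
t* = √712.6 = 26.69 min.

26.7 min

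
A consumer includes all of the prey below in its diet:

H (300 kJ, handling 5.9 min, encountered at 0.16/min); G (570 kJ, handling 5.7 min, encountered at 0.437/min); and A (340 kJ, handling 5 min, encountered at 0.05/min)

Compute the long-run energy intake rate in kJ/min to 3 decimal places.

67.043 kJ/min

R = Σλ_iE_i / (1 + Σλ_ih_i)
Numerator: 0.16×300 + 0.437×570 + 0.05×340 = 314.1
Denominator: 1 + 0.16×5.9 + 0.437×5.7 + 0.05×5 = 4.685
R = 314.1/4.685 = 67.04 kJ/min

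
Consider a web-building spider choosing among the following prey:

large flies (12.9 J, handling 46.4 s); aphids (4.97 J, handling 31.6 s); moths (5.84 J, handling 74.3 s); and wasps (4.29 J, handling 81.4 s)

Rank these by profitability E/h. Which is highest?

large flies

In descending order of E/h:
large flies: 12.9/46.4 = 0.278 J/s
aphids: 4.97/31.6 = 0.157 J/s
moths: 5.84/74.3 = 0.0786 J/s
wasps: 4.29/81.4 = 0.0527 J/s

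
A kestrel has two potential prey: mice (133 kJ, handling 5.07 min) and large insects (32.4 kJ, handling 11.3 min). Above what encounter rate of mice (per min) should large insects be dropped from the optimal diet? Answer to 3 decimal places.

0.024 per min

The zero-one rule: include large insects iff E₂/h₂ > λE₁/(1+λh₁). Equality gives the switch point.
λE₁h₂ = E₂ + λE₂h₁ ⇒ λ = E₂/(E₁h₂ − E₂h₁) = 32.4/(1503 − 164.3) = 0.0242 per min.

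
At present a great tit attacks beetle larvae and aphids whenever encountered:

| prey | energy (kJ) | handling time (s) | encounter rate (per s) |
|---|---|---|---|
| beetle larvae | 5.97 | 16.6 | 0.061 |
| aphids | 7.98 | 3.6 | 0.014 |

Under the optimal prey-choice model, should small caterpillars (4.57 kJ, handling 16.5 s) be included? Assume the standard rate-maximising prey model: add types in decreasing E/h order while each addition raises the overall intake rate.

Yes

On beetle larvae and aphids alone, R = ΣλE/(1+Σλh) = 0.4759/2.063 = 0.2307 kJ/s.
small caterpillars: E/h = 4.57/16.5 = 0.277 kJ/s.
Since 0.277 > R, including small caterpillars increases the long-run rate.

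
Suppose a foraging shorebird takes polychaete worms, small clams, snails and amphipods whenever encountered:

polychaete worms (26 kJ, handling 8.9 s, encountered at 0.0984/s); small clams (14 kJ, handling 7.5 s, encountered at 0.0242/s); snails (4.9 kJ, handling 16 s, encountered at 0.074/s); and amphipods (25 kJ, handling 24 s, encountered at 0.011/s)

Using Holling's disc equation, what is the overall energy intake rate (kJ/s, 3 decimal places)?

R = Σλ_iE_i / (1 + Σλ_ih_i)
Numerator: 0.0984×26 + 0.0242×14 + 0.074×4.9 + 0.011×25 = 3.535
Denominator: 1 + 0.0984×8.9 + 0.0242×7.5 + 0.074×16 + 0.011×24 = 3.505
R = 3.535/3.505 = 1.008 kJ/s

1.008 kJ/s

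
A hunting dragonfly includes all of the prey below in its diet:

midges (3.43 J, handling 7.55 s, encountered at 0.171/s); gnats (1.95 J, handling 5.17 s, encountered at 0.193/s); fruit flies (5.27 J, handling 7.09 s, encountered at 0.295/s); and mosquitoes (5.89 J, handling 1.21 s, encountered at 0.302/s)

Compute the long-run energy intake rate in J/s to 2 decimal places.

0.75 J/s

R = (0.171×3.43 + 0.193×1.95 + 0.295×5.27 + 0.302×5.89) / (1 + 0.171×7.55 + 0.193×5.17 + 0.295×7.09 + 0.302×1.21) = 4.296/5.746 = 0.7477 J/s.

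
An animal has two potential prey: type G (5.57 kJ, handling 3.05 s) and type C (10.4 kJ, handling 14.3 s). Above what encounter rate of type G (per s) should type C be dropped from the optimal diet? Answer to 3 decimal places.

The zero-one rule: include type C iff E₂/h₂ > λE₁/(1+λh₁). Equality gives the switch point.
λE₁h₂ = E₂ + λE₂h₁ ⇒ λ = E₂/(E₁h₂ − E₂h₁) = 10.4/(79.65 − 31.72) = 0.217 per s.

0.217 per s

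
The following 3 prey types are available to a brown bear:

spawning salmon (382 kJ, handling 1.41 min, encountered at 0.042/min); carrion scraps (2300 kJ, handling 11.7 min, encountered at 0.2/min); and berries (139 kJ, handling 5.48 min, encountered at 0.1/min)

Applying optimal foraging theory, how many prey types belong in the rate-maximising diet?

2

Profitabilities (E/h, kJ/min): spawning salmon 271, carrion scraps 197, berries 25.4. Add prey in this order while the next type's profitability exceeds the intake rate on those already taken.
Rate on top 1: 15.15. carrion scraps: 197 > 15.15 → include.
Rate on top 2: 140. berries: 25.4 < 140 → exclude; stop.
Optimal diet: spawning salmon, carrion scraps — 2 of 3 types.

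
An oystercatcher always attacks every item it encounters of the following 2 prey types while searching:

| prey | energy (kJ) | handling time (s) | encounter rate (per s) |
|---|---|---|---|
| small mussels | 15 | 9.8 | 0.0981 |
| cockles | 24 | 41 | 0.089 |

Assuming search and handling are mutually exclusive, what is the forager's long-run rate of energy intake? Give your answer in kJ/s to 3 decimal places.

R = Σλ_iE_i / (1 + Σλ_ih_i)
Numerator: 0.0981×15 + 0.089×24 = 3.607
Denominator: 1 + 0.0981×9.8 + 0.089×41 = 5.61
R = 3.607/5.61 = 0.643 kJ/s

0.643 kJ/s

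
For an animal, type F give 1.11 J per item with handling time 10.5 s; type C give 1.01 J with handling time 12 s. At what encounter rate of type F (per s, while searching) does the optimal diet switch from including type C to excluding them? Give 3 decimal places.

0.372 per s

At the threshold, the rate on type F alone equals the profitability of type C: λ·1.11/(1 + λ·10.5) = 1.01/12 = 0.08417.
Rearranging, λ(1.11 − 0.08417×10.5) = 0.08417, so λ = 0.08417/0.2263 = 0.372 per s.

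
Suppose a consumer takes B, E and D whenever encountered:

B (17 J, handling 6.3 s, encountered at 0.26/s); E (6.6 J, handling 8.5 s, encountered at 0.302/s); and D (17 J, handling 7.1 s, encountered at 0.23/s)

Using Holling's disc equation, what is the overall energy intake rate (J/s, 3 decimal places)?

Energy encountered per unit search time: 0.26×17 + 0.302×6.6 + 0.23×17 = 10.32 J/s.
Handling time per unit search time: 0.26×6.3 + 0.302×8.5 + 0.23×7.1 = 5.838.
Rate = 10.32/(1 + 5.838) = 1.51 J/s.

1.510 J/s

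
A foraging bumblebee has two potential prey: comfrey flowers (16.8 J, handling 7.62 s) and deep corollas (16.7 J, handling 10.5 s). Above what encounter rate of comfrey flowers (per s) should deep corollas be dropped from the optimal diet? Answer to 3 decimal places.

0.340 per s

The zero-one rule: include deep corollas iff E₂/h₂ > λE₁/(1+λh₁). Equality gives the switch point.
λE₁h₂ = E₂ + λE₂h₁ ⇒ λ = E₂/(E₁h₂ − E₂h₁) = 16.7/(176.4 − 127.3) = 0.3398 per s.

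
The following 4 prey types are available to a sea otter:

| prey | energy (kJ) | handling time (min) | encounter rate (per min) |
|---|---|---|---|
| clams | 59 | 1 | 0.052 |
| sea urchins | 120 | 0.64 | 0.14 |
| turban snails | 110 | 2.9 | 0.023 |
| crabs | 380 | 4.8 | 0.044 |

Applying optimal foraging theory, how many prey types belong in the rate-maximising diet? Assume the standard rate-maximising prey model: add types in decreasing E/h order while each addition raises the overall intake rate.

4

E/h in descending order: sea urchins 188, crabs 79.2, clams 59, turban snails 37.9 kJ/min. The optimal diet is the largest prefix of this list for which every included type satisfies E_i/h_i > R on the types above it.
Rate on top 1: 15.42. crabs: 79.2 > 15.42 → include.
Rate on top 2: 25.77. clams: 59 > 25.77 → include.
Rate on top 3: 27.05. turban snails: 37.9 > 27.05 → include.
Optimal diet: sea urchins, crabs, clams, turban snails — 4 of 4 types.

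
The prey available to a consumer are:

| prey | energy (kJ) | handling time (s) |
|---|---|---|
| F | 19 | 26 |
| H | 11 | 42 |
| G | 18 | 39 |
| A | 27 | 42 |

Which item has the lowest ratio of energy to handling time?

Profitability E/h (kJ/s): F = 19/26 = 0.731, H = 11/42 = 0.262, G = 18/39 = 0.462, A = 27/42 = 0.643.
Ranked: F > A > G > H.

H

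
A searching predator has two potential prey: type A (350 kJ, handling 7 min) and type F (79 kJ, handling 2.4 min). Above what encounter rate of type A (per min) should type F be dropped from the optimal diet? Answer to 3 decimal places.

Drop type F once their profitability E₂/h₂ falls below the rate achievable on type A alone: E₂/h₂ = λE₁/(1 + λh₁).
Solve for λ: λE₁h₂ = E₂(1 + λh₁) → λ(E₁h₂ − E₂h₁) = E₂ → λ = E₂/(E₁h₂ − E₂h₁).
λ = 79/(350×2.4 − 79×7) = 79/287 = 0.2753 per min.

0.275 per min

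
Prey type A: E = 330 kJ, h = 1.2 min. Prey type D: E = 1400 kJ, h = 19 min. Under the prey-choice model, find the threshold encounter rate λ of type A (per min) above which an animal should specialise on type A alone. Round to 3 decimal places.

0.305 per min

The zero-one rule: include type D iff E₂/h₂ > λE₁/(1+λh₁). Equality gives the switch point.
λE₁h₂ = E₂ + λE₂h₁ ⇒ λ = E₂/(E₁h₂ − E₂h₁) = 1400/(6270 − 1680) = 0.305 per min.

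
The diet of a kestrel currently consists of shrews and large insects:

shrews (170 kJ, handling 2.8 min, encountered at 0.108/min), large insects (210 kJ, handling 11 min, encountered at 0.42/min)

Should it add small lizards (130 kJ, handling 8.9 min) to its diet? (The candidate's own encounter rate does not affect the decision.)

No

Intake rate on the current diet: R = (0.108×170 + 0.42×210) / (1 + 0.108×2.8 + 0.42×11) = 106.6/5.922 = 17.99 kJ/min.
small lizards: E/h = 130/8.9 = 14.61 kJ/min.
Since 14.61 < R, time spent handling small lizards is better spent searching.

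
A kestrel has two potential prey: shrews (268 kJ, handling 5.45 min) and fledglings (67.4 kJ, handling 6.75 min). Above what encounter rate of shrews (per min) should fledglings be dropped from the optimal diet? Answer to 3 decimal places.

0.047 per min

The zero-one rule: include fledglings iff E₂/h₂ > λE₁/(1+λh₁). Equality gives the switch point.
λE₁h₂ = E₂ + λE₂h₁ ⇒ λ = E₂/(E₁h₂ − E₂h₁) = 67.4/(1809 − 367.3) = 0.04675 per min.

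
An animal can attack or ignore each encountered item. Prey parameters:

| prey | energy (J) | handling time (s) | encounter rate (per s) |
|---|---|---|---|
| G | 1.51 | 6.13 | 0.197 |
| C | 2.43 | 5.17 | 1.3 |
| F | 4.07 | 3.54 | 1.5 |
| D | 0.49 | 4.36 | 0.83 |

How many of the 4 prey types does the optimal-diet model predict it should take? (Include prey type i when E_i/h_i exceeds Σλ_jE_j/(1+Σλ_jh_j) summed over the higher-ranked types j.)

Profitabilities (E/h, J/s): F 1.15, C 0.47, G 0.246, D 0.112. Add prey in this order while the next type's profitability exceeds the intake rate on those already taken.
Rate on top 1: 0.9675. C: 0.47 < 0.9675 → exclude; stop.
Optimal diet: F — 1 of 4 types.

1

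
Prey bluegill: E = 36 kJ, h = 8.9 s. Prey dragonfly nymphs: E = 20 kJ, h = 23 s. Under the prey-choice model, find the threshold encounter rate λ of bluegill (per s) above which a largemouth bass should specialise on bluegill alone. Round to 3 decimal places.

0.031 per s

At the threshold, the rate on bluegill alone equals the profitability of dragonfly nymphs: λ·36/(1 + λ·8.9) = 20/23 = 0.8696.
Rearranging, λ(36 − 0.8696×8.9) = 0.8696, so λ = 0.8696/28.26 = 0.03077 per s.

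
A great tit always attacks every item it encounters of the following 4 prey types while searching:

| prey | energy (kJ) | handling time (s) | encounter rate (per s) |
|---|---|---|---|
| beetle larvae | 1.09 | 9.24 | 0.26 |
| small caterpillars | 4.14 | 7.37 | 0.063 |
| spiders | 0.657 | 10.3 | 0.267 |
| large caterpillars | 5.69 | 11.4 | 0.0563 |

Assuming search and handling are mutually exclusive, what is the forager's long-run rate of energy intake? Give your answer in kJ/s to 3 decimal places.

0.143 kJ/s

Energy encountered per unit search time: 0.26×1.09 + 0.063×4.14 + 0.267×0.657 + 0.0563×5.69 = 1.04 kJ/s.
Handling time per unit search time: 0.26×9.24 + 0.063×7.37 + 0.267×10.3 + 0.0563×11.4 = 6.259.
Rate = 1.04/(1 + 6.259) = 0.1433 kJ/s.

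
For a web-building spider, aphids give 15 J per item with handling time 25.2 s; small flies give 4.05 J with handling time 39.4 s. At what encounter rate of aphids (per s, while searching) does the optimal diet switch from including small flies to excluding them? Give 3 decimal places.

0.008 per s

Drop small flies once their profitability E₂/h₂ falls below the rate achievable on aphids alone: E₂/h₂ = λE₁/(1 + λh₁).
Solve for λ: λE₁h₂ = E₂(1 + λh₁) → λ(E₁h₂ − E₂h₁) = E₂ → λ = E₂/(E₁h₂ − E₂h₁).
λ = 4.05/(15×39.4 − 4.05×25.2) = 4.05/488.9 = 0.008283 per s.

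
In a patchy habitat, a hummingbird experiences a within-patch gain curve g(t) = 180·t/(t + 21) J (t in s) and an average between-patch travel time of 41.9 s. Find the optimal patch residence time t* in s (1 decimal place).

By the marginal value theorem, leave when the instantaneous gain rate g'(t) equals the habitat-wide average g(t)/(T + t).
g'(t) = 180·21/(t + 21)². Setting 180·21/(t+21)² = 180t/[(t+21)(41.9+t)] gives 21(41.9+t) = t(t+21), so t² = 21×41.9 = 879.9.
t* = √879.9 = 29.66 s.

29.7 s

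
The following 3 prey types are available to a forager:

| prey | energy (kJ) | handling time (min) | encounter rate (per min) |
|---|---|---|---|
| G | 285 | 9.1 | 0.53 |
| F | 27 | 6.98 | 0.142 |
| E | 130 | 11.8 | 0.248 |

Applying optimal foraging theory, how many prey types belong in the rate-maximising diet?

Profitabilities (E/h, kJ/min): G 31.3, E 11, F 3.87. Add prey in this order while the next type's profitability exceeds the intake rate on those already taken.
Rate on top 1: 25.94. E: 11 < 25.94 → exclude; stop.
Optimal diet: G — 1 of 3 types.

1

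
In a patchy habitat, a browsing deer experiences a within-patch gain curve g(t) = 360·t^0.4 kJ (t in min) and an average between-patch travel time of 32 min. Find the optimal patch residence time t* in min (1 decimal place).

21.3 min

Maximise g(t)/(T+t): set derivative to zero → g'(t)(T+t) = g(t).
g'(t) = 0.4·360·t^-0.6. Setting 0.4·360·t^-0.6 = 360·t^0.4/(32+t) gives 0.4(32+t) = t, so 0.60·t = 0.4×32.
t* = 0.4×32/0.60 = 21.33 min.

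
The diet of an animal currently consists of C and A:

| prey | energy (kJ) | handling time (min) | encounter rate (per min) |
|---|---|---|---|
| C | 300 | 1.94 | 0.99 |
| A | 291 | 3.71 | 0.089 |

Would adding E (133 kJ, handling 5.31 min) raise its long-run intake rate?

On C and A alone, R = ΣλE/(1+Σλh) = 322.9/3.251 = 99.33 kJ/min.
Profitability of E: 133/5.31 = 25.05 kJ/min.
Since 25.05 < R, time spent handling E is better spent searching.

No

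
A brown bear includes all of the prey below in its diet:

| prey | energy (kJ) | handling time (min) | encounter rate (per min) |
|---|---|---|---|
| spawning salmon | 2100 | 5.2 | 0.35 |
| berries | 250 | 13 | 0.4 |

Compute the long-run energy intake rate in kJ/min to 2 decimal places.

Energy encountered per unit search time: 0.35×2100 + 0.4×250 = 835 kJ/min.
Handling time per unit search time: 0.35×5.2 + 0.4×13 = 7.02.
Rate = 835/(1 + 7.02) = 104.1 kJ/min.

104.11 kJ/min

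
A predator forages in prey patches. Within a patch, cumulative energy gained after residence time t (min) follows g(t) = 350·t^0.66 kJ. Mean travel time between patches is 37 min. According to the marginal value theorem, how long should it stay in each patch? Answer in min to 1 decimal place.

By the marginal value theorem, leave when the instantaneous gain rate g'(t) equals the habitat-wide average g(t)/(T + t).
g'(t) = 0.66·350·t^-0.34. Setting 0.66·350·t^-0.34 = 350·t^0.66/(37+t) gives 0.66(37+t) = t, so 0.34·t = 0.66×37.
t* = 0.66×37/0.34 = 71.82 min.

71.8 min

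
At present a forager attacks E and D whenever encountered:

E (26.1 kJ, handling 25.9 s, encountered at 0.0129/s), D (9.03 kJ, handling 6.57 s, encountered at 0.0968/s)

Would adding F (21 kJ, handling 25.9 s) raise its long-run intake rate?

Intake rate on the current diet: R = (0.0129×26.1 + 0.0968×9.03) / (1 + 0.0129×25.9 + 0.0968×6.57) = 1.211/1.97 = 0.6146 kJ/s.
Profitability of F: 21/25.9 = 0.8108 kJ/s.
Since 0.8108 > R, including F increases the long-run rate.

Yes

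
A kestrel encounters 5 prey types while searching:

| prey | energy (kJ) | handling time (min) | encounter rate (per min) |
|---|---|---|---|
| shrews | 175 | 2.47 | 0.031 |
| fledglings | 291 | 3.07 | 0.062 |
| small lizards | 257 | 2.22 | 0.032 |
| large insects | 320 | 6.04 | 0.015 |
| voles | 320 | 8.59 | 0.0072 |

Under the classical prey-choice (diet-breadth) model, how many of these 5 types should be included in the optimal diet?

Profitabilities (E/h, kJ/min): small lizards 116, fledglings 94.8, shrews 70.9, large insects 53, voles 37.3. Add prey in this order while the next type's profitability exceeds the intake rate on those already taken.
Rate on top 1: 7.679. fledglings: 94.8 > 7.679 → include.
Rate on top 2: 20.82. shrews: 70.9 > 20.82 → include.
Rate on top 3: 23.69. large insects: 53 > 23.69 → include.
Rate on top 4: 25.54. voles: 37.3 > 25.54 → include.
Optimal diet: small lizards, fledglings, shrews, large insects, voles — 5 of 5 types.

5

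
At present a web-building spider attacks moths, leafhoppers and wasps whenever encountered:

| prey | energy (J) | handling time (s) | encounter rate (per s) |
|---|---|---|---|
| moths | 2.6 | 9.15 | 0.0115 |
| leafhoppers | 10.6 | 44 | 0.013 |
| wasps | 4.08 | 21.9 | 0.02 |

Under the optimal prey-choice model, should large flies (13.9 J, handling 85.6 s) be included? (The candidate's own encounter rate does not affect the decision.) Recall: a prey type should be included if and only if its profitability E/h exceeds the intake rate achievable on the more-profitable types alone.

Yes

On moths, leafhoppers and wasps alone, R = ΣλE/(1+Σλh) = 0.2493/2.115 = 0.1179 J/s.
large flies: E/h = 13.9/85.6 = 0.1624 J/s.
Since 0.1624 > R, including large flies increases the long-run rate.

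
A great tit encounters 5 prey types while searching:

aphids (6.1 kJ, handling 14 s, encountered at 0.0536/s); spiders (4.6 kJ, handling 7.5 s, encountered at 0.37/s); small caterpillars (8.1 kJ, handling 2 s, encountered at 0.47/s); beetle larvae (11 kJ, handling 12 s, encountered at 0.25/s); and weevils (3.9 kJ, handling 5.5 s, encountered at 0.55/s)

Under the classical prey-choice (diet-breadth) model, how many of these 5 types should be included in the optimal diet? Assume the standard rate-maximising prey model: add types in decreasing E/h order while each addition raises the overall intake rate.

E/h in descending order: small caterpillars 4.05, beetle larvae 0.917, weevils 0.709, spiders 0.613, aphids 0.436 kJ/s. The optimal diet is the largest prefix of this list for which every included type satisfies E_i/h_i > R on the types above it.
Rate on top 1: 1.962. beetle larvae: 0.917 < 1.962 → exclude; stop.
Optimal diet: small caterpillars — 1 of 5 types.

1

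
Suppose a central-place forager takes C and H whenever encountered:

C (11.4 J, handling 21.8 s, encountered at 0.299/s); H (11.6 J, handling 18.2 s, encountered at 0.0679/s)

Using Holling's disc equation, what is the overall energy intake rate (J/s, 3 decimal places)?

Energy encountered per unit search time: 0.299×11.4 + 0.0679×11.6 = 4.196 J/s.
Handling time per unit search time: 0.299×21.8 + 0.0679×18.2 = 7.754.
Rate = 4.196/(1 + 7.754) = 0.4794 J/s.

0.479 J/s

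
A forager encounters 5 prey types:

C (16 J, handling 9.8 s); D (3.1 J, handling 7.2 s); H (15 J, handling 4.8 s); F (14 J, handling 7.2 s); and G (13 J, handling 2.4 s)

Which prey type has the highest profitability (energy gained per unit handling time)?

G

Profitability E/h (J/s): C = 16/9.8 = 1.63, D = 3.1/7.2 = 0.431, H = 15/4.8 = 3.12, F = 14/7.2 = 1.94, G = 13/2.4 = 5.42.
Ranked: G > H > F > C > D.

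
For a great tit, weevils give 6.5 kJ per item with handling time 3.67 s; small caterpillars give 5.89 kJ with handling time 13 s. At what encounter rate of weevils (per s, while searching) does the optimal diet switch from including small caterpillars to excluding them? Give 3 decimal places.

At the threshold, the rate on weevils alone equals the profitability of small caterpillars: λ·6.5/(1 + λ·3.67) = 5.89/13 = 0.4531.
Rearranging, λ(6.5 − 0.4531×3.67) = 0.4531, so λ = 0.4531/4.837 = 0.09366 per s.

0.094 per s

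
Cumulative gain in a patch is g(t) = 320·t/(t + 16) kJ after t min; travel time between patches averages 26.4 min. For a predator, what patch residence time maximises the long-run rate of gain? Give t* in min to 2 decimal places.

Maximise g(t)/(T+t): set derivative to zero → g'(t)(T+t) = g(t).
g'(t) = 320·16/(t + 16)². Setting 320·16/(t+16)² = 320t/[(t+16)(26.4+t)] gives 16(26.4+t) = t(t+16), so t² = 16×26.4 = 422.4.
t* = √422.4 = 20.55 min.

20.55 min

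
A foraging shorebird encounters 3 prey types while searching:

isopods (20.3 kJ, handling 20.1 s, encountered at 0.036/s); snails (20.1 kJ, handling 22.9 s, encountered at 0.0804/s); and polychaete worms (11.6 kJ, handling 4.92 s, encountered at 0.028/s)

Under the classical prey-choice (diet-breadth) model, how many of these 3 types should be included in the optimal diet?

3

Rank by E/h (kJ/s): polychaete worms 2.36, isopods 1.01, snails 0.878. Include each in turn until the next type's E/h falls below the running intake rate.
Rate on top 1: 0.2855. isopods: 1.01 > 0.2855 → include.
Rate on top 2: 0.5671. snails: 0.878 > 0.5671 → include.
Optimal diet: polychaete worms, isopods, snails — 3 of 3 types.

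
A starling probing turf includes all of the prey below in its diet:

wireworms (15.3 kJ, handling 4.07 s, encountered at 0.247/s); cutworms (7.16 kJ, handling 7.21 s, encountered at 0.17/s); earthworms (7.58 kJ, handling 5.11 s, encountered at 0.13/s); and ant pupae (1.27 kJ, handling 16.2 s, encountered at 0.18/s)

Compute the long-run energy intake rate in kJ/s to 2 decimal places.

Energy encountered per unit search time: 0.247×15.3 + 0.17×7.16 + 0.13×7.58 + 0.18×1.27 = 6.21 kJ/s.
Handling time per unit search time: 0.247×4.07 + 0.17×7.21 + 0.13×5.11 + 0.18×16.2 = 5.811.
Rate = 6.21/(1 + 5.811) = 0.9118 kJ/s.

0.91 kJ/s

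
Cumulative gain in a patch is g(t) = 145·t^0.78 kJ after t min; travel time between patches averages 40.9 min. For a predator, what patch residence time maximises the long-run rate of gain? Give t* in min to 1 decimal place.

Maximise g(t)/(T+t): set derivative to zero → g'(t)(T+t) = g(t).
g'(t) = 0.78·145·t^-0.22. Setting 0.78·145·t^-0.22 = 145·t^0.78/(40.9+t) gives 0.78(40.9+t) = t, so 0.22·t = 0.78×40.9.
t* = 0.78×40.9/0.22 = 145 min.

145.0 min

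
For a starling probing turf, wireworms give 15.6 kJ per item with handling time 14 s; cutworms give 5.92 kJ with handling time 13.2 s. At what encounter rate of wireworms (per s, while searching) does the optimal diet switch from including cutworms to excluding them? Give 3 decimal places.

Drop cutworms once their profitability E₂/h₂ falls below the rate achievable on wireworms alone: E₂/h₂ = λE₁/(1 + λh₁).
Solve for λ: λE₁h₂ = E₂(1 + λh₁) → λ(E₁h₂ − E₂h₁) = E₂ → λ = E₂/(E₁h₂ − E₂h₁).
λ = 5.92/(15.6×13.2 − 5.92×14) = 5.92/123 = 0.04811 per s.

0.048 per s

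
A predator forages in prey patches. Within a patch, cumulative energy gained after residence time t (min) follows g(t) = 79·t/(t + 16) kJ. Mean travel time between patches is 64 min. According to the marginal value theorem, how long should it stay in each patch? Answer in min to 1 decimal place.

32.0 min

Optimal t* satisfies g'(t*) = g(t*)/(T + t*).
g'(t) = 79·16/(t + 16)². Setting 79·16/(t+16)² = 79t/[(t+16)(64+t)] gives 16(64+t) = t(t+16), so t² = 16×64 = 1024.
t* = √1024 = 32 min.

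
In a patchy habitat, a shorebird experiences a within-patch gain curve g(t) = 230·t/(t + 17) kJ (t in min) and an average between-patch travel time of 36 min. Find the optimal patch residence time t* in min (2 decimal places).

By the marginal value theorem, leave when the instantaneous gain rate g'(t) equals the habitat-wide average g(t)/(T + t).
g'(t) = 230·17/(t + 17)². Setting 230·17/(t+17)² = 230t/[(t+17)(36+t)] gives 17(36+t) = t(t+17), so t² = 17×36 = 612.
t* = √612 = 24.74 min.

24.74 min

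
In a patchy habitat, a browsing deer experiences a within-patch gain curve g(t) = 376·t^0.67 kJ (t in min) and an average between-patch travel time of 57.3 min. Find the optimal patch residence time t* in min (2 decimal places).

116.34 min

Optimal t* satisfies g'(t*) = g(t*)/(T + t*).
g'(t) = 0.67·376·t^-0.33. Setting 0.67·376·t^-0.33 = 376·t^0.67/(57.3+t) gives 0.67(57.3+t) = t, so 0.33·t = 0.67×57.3.
t* = 0.67×57.3/0.33 = 116.3 min.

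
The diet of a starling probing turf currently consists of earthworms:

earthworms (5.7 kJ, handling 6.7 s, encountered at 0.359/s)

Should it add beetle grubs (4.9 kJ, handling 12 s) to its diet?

No

On earthworms alone, R = ΣλE/(1+Σλh) = 2.046/3.405 = 0.6009 kJ/s.
Profitability of beetle grubs: 4.9/12 = 0.4083 kJ/s.
0.4083 < 0.6009, so adding beetle grubs would lower the average — exclude it.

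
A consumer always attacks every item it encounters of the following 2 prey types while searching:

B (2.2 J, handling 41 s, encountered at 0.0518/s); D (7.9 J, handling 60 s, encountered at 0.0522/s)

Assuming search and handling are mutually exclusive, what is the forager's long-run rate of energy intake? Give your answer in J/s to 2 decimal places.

R = Σλ_iE_i / (1 + Σλ_ih_i)
Numerator: 0.0518×2.2 + 0.0522×7.9 = 0.5263
Denominator: 1 + 0.0518×41 + 0.0522×60 = 6.256
R = 0.5263/6.256 = 0.08414 J/s

0.08 J/s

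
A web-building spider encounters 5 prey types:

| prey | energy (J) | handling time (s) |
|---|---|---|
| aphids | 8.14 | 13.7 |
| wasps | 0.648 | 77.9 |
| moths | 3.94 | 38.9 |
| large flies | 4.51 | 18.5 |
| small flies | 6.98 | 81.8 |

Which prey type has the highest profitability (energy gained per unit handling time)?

aphids

Profitability E/h (J/s): aphids = 8.14/13.7 = 0.594, wasps = 0.648/77.9 = 0.00832, moths = 3.94/38.9 = 0.101, large flies = 4.51/18.5 = 0.244, small flies = 6.98/81.8 = 0.0853.
Ranked: aphids > large flies > moths > small flies > wasps.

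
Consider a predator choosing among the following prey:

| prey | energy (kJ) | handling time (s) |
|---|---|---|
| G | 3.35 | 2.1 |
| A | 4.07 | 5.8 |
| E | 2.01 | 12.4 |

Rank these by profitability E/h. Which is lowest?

E

In descending order of E/h:
G: 3.35/2.1 = 1.6 kJ/s
A: 4.07/5.8 = 0.702 kJ/s
E: 2.01/12.4 = 0.162 kJ/s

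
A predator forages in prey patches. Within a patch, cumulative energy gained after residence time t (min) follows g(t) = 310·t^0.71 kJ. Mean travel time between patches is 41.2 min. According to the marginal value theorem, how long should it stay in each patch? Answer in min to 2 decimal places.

Maximise g(t)/(T+t): set derivative to zero → g'(t)(T+t) = g(t).
g'(t) = 0.71·310·t^-0.29. Setting 0.71·310·t^-0.29 = 310·t^0.71/(41.2+t) gives 0.71(41.2+t) = t, so 0.29·t = 0.71×41.2.
t* = 0.71×41.2/0.29 = 100.9 min.

100.87 min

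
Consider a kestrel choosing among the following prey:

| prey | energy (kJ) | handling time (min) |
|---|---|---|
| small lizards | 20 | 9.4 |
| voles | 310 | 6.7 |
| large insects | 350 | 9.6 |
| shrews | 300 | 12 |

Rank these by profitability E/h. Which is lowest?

small lizards

Profitability E/h (kJ/min): small lizards = 20/9.4 = 2.13, voles = 310/6.7 = 46.3, large insects = 350/9.6 = 36.5, shrews = 300/12 = 25.
Ranked: voles > large insects > shrews > small lizards.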